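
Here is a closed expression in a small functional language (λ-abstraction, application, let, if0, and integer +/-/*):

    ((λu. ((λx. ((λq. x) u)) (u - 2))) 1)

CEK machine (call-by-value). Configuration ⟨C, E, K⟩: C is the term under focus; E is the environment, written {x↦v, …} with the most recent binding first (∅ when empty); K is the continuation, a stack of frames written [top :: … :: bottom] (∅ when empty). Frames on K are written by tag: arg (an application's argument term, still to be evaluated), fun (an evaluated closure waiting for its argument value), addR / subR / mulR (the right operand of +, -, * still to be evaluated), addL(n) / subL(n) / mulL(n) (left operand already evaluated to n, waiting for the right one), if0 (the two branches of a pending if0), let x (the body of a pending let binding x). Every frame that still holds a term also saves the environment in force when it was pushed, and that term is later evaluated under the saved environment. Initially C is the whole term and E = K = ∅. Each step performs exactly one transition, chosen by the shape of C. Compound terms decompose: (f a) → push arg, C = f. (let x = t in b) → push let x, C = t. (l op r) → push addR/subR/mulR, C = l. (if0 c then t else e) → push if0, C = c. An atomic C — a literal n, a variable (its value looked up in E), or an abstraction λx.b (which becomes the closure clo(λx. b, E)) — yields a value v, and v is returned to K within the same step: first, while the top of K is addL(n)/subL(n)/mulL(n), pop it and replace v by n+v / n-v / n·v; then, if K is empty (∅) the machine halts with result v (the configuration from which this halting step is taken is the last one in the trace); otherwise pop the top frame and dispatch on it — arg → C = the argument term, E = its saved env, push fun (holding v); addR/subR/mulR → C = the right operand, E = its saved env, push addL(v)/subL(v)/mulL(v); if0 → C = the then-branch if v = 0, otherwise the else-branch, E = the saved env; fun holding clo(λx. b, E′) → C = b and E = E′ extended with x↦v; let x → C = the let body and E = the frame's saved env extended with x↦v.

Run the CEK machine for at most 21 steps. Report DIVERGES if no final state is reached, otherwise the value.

Answer: -1

Machine steps:
t=0: ⟨C=((λu. ((λx. ((λq. x) u)) (u - 2))) 1); E=∅; K=∅⟩
t=1: ⟨C=(λu. ((λx. ((λq. x) u)) (u - 2))); E=∅; K=[arg]⟩
t=2: ⟨C=1; E=∅; K=[fun]⟩
t=3: ⟨C=((λx. ((λq. x) u)) (u - 2)); E={u↦1}; K=∅⟩
t=4: ⟨C=(λx. ((λq. x) u)); E={u↦1}; K=[arg]⟩
t=5: ⟨C=(u - 2); E={u↦1}; K=[fun]⟩
t=6: ⟨C=u; E={u↦1}; K=[subR :: fun]⟩
t=7: ⟨C=2; E={u↦1}; K=[subL(1) :: fun]⟩
t=8: ⟨C=((λq. x) u); E={x↦-1, u↦1}; K=∅⟩
t=9: ⟨C=(λq. x); E={x↦-1, u↦1}; K=[arg]⟩
t=10: ⟨C=u; E={x↦-1, u↦1}; K=[fun]⟩
t=11: ⟨C=x; E={q↦1, x↦-1, u↦1}; K=∅⟩
→ final value -1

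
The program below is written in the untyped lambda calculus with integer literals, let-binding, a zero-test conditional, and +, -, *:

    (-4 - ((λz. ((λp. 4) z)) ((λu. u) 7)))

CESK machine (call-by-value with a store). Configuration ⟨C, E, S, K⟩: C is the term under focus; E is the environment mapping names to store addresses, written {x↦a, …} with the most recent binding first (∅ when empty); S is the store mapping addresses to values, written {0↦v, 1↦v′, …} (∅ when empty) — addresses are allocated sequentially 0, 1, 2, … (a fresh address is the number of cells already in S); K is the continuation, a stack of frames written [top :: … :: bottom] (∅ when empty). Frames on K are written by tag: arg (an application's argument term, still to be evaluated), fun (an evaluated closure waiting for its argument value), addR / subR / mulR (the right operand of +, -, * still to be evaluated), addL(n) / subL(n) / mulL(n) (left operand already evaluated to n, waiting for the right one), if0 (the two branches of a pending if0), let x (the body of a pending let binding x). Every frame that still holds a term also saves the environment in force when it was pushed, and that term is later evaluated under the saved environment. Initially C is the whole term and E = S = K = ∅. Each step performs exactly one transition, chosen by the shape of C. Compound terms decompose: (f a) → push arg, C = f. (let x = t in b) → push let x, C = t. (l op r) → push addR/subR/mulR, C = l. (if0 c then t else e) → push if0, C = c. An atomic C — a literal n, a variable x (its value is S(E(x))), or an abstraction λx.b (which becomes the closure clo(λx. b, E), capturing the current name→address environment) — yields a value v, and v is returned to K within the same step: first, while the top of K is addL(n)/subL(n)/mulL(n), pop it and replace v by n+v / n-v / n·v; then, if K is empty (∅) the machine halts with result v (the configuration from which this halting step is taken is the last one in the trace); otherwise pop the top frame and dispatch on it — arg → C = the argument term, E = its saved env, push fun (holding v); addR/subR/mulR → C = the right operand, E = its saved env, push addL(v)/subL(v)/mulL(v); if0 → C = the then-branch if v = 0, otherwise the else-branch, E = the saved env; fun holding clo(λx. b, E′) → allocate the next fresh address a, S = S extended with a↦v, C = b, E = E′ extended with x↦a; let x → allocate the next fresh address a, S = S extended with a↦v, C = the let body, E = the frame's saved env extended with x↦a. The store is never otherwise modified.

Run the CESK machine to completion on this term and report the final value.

0. <C=(-4 - ((λz. ((λp. 4) z)) ((λu. u) 7))), E=∅, S=∅, K=∅>
1. <C=-4, E=∅, S=∅, K=[subR]>
2. <C=((λz. ((λp. 4) z)) ((λu. u) 7)), E=∅, S=∅, K=[subL(-4)]>
3. <C=(λz. ((λp. 4) z)), E=∅, S=∅, K=[arg :: subL(-4)]>
4. <C=((λu. u) 7), E=∅, S=∅, K=[fun :: subL(-4)]>
5. <C=(λu. u), E=∅, S=∅, K=[arg :: fun :: subL(-4)]>
6. <C=7, E=∅, S=∅, K=[fun :: fun :: subL(-4)]>
7. <C=u, E={u↦0}, S={0↦7}, K=[fun :: subL(-4)]>
8. <C=((λp. 4) z), E={z↦1}, S={0↦7, 1↦7}, K=[subL(-4)]>
9. <C=(λp. 4), E={z↦1}, S={0↦7, 1↦7}, K=[arg :: subL(-4)]>
10. <C=z, E={z↦1}, S={0↦7, 1↦7}, K=[fun :: subL(-4)]>
11. <C=4, E={p↦2, z↦1}, S={0↦7, 1↦7, 2↦7}, K=[subL(-4)]>
→ final value -8

Answer: -8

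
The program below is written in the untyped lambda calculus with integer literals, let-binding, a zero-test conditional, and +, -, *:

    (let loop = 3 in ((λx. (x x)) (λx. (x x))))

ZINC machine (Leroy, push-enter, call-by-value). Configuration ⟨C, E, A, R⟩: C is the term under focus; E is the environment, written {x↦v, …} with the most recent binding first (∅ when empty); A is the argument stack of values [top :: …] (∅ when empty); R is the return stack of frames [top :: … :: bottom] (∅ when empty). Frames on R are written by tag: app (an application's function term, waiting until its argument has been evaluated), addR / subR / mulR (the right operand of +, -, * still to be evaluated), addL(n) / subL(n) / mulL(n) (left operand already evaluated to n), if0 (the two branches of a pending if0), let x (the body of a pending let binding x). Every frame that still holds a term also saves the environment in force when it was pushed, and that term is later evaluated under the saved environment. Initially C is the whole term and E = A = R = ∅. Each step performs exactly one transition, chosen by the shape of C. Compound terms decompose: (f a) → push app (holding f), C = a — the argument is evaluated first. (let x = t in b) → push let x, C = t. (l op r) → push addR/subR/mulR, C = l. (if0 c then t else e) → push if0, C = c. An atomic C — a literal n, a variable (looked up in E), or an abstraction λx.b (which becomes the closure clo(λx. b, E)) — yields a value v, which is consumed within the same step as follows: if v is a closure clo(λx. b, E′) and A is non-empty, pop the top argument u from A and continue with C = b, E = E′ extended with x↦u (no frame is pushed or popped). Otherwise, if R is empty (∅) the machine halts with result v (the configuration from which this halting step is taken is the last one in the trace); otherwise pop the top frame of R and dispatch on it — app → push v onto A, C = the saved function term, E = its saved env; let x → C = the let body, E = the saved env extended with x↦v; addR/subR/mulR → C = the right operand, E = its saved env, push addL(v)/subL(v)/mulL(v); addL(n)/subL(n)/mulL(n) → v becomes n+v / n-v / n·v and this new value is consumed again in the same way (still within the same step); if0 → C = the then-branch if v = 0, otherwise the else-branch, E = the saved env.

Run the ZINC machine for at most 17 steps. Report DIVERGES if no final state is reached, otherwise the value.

step 0: <C=(let loop = 3 in ((λx. (x x)) (λx. (x x)))), E=∅, A=∅, R=∅>
step 1: <C=3, E=∅, A=∅, R=[let loop]>
step 2: <C=((λx. (x x)) (λx. (x x))), E={loop↦3}, A=∅, R=∅>
step 3: <C=(λx. (x x)), E={loop↦3}, A=∅, R=[app]>
step 4: <C=(λx. (x x)), E={loop↦3}, A=[clo(λx. (x x), {loop↦3})], R=∅>
step 5: <C=(x x), E={x↦clo(λx. (x x), {loop↦3}), loop↦3}, A=∅, R=∅>
step 6: <C=x, E={x↦clo(λx. (x x), {loop↦3}), loop↦3}, A=∅, R=[app]>
step 7: <C=x, E={x↦clo(λx. (x x), {loop↦3}), loop↦3}, A=[clo(λx. (x x), {loop↦3})], R=∅>
… configuration repeats with period 3 (steps 5–7 recur indefinitely) …

Answer: DIVERGES (no final state within 17 steps)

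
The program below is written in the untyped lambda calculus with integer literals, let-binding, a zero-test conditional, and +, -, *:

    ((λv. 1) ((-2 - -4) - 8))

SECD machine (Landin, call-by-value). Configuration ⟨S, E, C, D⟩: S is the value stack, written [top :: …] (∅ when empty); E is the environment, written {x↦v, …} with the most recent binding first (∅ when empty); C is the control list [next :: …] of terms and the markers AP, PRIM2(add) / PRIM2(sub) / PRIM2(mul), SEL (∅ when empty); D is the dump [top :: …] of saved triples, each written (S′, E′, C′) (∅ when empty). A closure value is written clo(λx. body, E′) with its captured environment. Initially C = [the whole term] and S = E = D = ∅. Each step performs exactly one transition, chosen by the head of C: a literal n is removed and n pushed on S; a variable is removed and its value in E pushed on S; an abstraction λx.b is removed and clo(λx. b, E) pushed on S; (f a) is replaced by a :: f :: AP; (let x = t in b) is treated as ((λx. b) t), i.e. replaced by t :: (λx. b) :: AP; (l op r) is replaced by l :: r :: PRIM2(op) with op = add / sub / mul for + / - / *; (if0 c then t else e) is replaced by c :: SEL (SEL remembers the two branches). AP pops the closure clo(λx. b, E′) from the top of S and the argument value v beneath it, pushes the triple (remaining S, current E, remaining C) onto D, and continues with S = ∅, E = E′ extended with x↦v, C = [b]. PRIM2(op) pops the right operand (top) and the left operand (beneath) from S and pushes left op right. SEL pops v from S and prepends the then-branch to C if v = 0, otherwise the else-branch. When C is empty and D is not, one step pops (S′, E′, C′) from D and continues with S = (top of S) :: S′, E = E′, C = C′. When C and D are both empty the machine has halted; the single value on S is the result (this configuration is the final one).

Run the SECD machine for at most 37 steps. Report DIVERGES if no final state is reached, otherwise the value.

Answer: 1

Machine steps:
0. <S=∅, E=∅, C=[((λv. 1) ((-2 - -4) - 8))], D=∅>
1. <S=∅, E=∅, C=[((-2 - -4) - 8) :: (λv. 1) :: AP], D=∅>
2. <S=∅, E=∅, C=[(-2 - -4) :: 8 :: PRIM2(sub) :: (λv. 1) :: AP], D=∅>
3. <S=∅, E=∅, C=[-2 :: -4 :: PRIM2(sub) :: 8 :: PRIM2(sub) :: (λv. 1) :: AP], D=∅>
4. <S=[-2], E=∅, C=[-4 :: PRIM2(sub) :: 8 :: PRIM2(sub) :: (λv. 1) :: AP], D=∅>
5. <S=[-4 :: -2], E=∅, C=[PRIM2(sub) :: 8 :: PRIM2(sub) :: (λv. 1) :: AP], D=∅>
6. <S=[2], E=∅, C=[8 :: PRIM2(sub) :: (λv. 1) :: AP], D=∅>
7. <S=[8 :: 2], E=∅, C=[PRIM2(sub) :: (λv. 1) :: AP], D=∅>
8. <S=[-6], E=∅, C=[(λv. 1) :: AP], D=∅>
9. <S=[clo(λv. 1, ∅) :: -6], E=∅, C=[AP], D=∅>
10. <S=∅, E={v↦-6}, C=[1], D=[(∅, ∅, ∅)]>
11. <S=[1], E={v↦-6}, C=∅, D=[(∅, ∅, ∅)]>
12. <S=[1], E=∅, C=∅, D=∅>
→ final value 1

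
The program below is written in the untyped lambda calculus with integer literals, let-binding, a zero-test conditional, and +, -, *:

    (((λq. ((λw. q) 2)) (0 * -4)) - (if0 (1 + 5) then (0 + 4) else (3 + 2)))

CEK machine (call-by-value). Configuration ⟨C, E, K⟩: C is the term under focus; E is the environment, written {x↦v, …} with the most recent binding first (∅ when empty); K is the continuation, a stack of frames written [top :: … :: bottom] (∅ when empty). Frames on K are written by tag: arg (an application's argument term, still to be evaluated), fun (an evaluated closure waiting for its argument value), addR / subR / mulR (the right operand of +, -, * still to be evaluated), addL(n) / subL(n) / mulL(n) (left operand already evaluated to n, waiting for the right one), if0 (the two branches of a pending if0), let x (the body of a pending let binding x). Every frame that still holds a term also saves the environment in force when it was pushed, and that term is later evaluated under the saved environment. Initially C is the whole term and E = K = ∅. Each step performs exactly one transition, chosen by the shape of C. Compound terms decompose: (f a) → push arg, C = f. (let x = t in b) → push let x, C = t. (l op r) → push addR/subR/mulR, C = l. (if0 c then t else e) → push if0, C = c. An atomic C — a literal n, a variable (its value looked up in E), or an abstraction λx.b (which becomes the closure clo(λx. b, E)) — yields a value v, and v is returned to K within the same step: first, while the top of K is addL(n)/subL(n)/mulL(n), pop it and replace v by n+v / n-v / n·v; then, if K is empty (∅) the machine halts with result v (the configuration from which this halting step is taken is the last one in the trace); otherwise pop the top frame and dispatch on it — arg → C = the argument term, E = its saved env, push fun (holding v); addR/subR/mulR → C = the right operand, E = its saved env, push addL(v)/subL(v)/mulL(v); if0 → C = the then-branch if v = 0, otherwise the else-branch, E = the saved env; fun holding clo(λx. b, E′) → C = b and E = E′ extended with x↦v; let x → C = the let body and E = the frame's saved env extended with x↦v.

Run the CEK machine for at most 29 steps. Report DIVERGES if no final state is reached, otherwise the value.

[0] [C=(((λq. ((λw. q) 2)) (0 * -4)) - (if0 (1 + 5) then (0 + 4) else (3 + 2))) | E=∅ | K=∅]
[1] [C=((λq. ((λw. q) 2)) (0 * -4)) | E=∅ | K=[subR]]
[2] [C=(λq. ((λw. q) 2)) | E=∅ | K=[arg :: subR]]
[3] [C=(0 * -4) | E=∅ | K=[fun :: subR]]
[4] [C=0 | E=∅ | K=[mulR :: fun :: subR]]
[5] [C=-4 | E=∅ | K=[mulL(0) :: fun :: subR]]
[6] [C=((λw. q) 2) | E={q↦0} | K=[subR]]
[7] [C=(λw. q) | E={q↦0} | K=[arg :: subR]]
[8] [C=2 | E={q↦0} | K=[fun :: subR]]
[9] [C=q | E={w↦2, q↦0} | K=[subR]]
[10] [C=(if0 (1 + 5) then (0 + 4) else (3 + 2)) | E=∅ | K=[subL(0)]]
[11] [C=(1 + 5) | E=∅ | K=[if0 :: subL(0)]]
[12] [C=1 | E=∅ | K=[addR :: if0 :: subL(0)]]
[13] [C=5 | E=∅ | K=[addL(1) :: if0 :: subL(0)]]
[14] [C=(3 + 2) | E=∅ | K=[subL(0)]]
[15] [C=3 | E=∅ | K=[addR :: subL(0)]]
[16] [C=2 | E=∅ | K=[addL(3) :: subL(0)]]
→ final value -5

Answer: -5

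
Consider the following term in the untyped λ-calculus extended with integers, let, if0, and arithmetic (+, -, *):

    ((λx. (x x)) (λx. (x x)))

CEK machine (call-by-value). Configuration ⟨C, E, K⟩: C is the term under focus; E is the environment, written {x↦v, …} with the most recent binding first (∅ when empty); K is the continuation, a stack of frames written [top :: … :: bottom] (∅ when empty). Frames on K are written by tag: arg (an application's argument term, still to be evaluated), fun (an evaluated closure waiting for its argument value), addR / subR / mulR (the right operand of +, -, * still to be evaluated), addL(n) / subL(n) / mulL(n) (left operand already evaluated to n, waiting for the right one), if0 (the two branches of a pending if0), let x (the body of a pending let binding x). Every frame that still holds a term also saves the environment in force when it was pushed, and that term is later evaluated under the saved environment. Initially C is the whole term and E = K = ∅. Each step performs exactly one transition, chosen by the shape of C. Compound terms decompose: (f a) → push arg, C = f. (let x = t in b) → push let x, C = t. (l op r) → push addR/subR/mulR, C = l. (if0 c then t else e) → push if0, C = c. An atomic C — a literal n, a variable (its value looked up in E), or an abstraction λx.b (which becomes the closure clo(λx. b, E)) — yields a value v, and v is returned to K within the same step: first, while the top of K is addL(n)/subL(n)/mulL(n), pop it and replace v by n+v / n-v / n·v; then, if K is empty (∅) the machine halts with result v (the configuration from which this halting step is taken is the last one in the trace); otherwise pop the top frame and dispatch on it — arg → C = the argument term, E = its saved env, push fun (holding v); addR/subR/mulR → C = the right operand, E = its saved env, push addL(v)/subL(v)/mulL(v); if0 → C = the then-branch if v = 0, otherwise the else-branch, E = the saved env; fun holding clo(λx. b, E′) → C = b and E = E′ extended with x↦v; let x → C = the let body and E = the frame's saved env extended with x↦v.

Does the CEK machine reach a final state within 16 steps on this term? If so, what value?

Answer: DIVERGES (no final state within 16 steps)

Machine steps:
t=0: ⟨C=((λx. (x x)) (λx. (x x))); E=∅; K=∅⟩
t=1: ⟨C=(λx. (x x)); E=∅; K=[arg]⟩
t=2: ⟨C=(λx. (x x)); E=∅; K=[fun]⟩
t=3: ⟨C=(x x); E={x↦clo(λx. (x x), ∅)}; K=∅⟩
t=4: ⟨C=x; E={x↦clo(λx. (x x), ∅)}; K=[arg]⟩
t=5: ⟨C=x; E={x↦clo(λx. (x x), ∅)}; K=[fun]⟩
… configuration repeats with period 3 (steps 3–5 recur indefinitely) …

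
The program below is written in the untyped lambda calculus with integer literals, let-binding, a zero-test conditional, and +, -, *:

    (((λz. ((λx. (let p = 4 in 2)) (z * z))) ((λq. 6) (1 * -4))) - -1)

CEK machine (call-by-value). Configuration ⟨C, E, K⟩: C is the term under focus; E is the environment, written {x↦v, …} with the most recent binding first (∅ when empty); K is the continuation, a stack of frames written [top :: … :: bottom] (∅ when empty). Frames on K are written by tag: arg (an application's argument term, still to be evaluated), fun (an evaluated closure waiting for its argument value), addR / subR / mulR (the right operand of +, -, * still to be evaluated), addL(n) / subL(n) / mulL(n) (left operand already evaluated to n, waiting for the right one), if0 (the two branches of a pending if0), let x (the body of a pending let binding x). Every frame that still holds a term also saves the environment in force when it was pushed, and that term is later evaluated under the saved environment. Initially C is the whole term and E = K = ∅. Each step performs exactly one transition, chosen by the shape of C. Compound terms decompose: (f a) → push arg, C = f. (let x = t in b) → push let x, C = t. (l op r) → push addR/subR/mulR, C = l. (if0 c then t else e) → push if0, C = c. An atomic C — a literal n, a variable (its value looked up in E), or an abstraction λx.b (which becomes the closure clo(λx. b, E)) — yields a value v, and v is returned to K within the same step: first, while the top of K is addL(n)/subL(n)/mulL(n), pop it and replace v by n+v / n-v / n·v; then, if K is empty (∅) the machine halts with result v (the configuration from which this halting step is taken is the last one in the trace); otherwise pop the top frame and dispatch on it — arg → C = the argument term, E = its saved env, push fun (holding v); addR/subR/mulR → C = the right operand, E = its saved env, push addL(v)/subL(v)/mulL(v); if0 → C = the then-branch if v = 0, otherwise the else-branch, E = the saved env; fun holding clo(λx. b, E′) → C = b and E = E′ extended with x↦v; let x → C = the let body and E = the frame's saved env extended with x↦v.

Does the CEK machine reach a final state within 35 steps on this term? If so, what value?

step 0: ⟨C=(((λz. ((λx. (let p = 4 in 2)) (z * z))) ((λq. 6) (1 * -4))) - -1); E=∅; K=∅⟩
step 1: ⟨C=((λz. ((λx. (let p = 4 in 2)) (z * z))) ((λq. 6) (1 * -4))); E=∅; K=[subR]⟩
step 2: ⟨C=(λz. ((λx. (let p = 4 in 2)) (z * z))); E=∅; K=[arg :: subR]⟩
step 3: ⟨C=((λq. 6) (1 * -4)); E=∅; K=[fun :: subR]⟩
step 4: ⟨C=(λq. 6); E=∅; K=[arg :: fun :: subR]⟩
step 5: ⟨C=(1 * -4); E=∅; K=[fun :: fun :: subR]⟩
step 6: ⟨C=1; E=∅; K=[mulR :: fun :: fun :: subR]⟩
step 7: ⟨C=-4; E=∅; K=[mulL(1) :: fun :: fun :: subR]⟩
step 8: ⟨C=6; E={q↦-4}; K=[fun :: subR]⟩
step 9: ⟨C=((λx. (let p = 4 in 2)) (z * z)); E={z↦6}; K=[subR]⟩
step 10: ⟨C=(λx. (let p = 4 in 2)); E={z↦6}; K=[arg :: subR]⟩
step 11: ⟨C=(z * z); E={z↦6}; K=[fun :: subR]⟩
step 12: ⟨C=z; E={z↦6}; K=[mulR :: fun :: subR]⟩
step 13: ⟨C=z; E={z↦6}; K=[mulL(6) :: fun :: subR]⟩
step 14: ⟨C=(let p = 4 in 2); E={x↦36, z↦6}; K=[subR]⟩
step 15: ⟨C=4; E={x↦36, z↦6}; K=[let p :: subR]⟩
step 16: ⟨C=2; E={p↦4, x↦36, z↦6}; K=[subR]⟩
step 17: ⟨C=-1; E=∅; K=[subL(2)]⟩
→ final value 3

Answer: 3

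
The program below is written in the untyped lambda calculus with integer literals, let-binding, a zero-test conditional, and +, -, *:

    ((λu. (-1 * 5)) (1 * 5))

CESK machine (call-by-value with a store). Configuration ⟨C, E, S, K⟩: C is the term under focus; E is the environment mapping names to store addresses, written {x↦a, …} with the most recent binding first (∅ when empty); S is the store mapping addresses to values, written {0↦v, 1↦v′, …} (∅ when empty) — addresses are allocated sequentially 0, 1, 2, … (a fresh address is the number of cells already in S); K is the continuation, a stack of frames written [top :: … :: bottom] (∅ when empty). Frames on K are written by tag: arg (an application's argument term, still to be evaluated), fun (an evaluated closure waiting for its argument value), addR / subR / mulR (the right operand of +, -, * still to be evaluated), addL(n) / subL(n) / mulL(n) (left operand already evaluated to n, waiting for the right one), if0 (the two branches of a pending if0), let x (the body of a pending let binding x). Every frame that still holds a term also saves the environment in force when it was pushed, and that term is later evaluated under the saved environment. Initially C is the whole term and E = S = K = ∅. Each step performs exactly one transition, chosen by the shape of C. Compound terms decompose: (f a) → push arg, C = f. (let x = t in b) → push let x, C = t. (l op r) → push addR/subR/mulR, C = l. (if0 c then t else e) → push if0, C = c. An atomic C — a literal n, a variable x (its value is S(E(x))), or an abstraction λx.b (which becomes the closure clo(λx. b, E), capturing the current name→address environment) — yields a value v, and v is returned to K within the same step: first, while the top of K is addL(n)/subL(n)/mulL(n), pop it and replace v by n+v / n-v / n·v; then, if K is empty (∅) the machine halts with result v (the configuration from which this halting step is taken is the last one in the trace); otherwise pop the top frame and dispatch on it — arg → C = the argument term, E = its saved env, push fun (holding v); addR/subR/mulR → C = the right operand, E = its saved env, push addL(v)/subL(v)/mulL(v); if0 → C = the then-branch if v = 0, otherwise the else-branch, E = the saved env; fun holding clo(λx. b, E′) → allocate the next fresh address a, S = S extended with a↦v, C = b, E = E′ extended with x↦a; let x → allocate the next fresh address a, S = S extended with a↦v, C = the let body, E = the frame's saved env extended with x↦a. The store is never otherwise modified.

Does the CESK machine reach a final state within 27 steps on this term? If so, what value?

Answer: -5

Execution trace:
[0] ⟨C=((λu. (-1 * 5)) (1 * 5)); E=∅; S=∅; K=∅⟩
[1] ⟨C=(λu. (-1 * 5)); E=∅; S=∅; K=[arg]⟩
[2] ⟨C=(1 * 5); E=∅; S=∅; K=[fun]⟩
[3] ⟨C=1; E=∅; S=∅; K=[mulR :: fun]⟩
[4] ⟨C=5; E=∅; S=∅; K=[mulL(1) :: fun]⟩
[5] ⟨C=(-1 * 5); E={u↦0}; S={0↦5}; K=∅⟩
[6] ⟨C=-1; E={u↦0}; S={0↦5}; K=[mulR]⟩
[7] ⟨C=5; E={u↦0}; S={0↦5}; K=[mulL(-1)]⟩
→ final value -5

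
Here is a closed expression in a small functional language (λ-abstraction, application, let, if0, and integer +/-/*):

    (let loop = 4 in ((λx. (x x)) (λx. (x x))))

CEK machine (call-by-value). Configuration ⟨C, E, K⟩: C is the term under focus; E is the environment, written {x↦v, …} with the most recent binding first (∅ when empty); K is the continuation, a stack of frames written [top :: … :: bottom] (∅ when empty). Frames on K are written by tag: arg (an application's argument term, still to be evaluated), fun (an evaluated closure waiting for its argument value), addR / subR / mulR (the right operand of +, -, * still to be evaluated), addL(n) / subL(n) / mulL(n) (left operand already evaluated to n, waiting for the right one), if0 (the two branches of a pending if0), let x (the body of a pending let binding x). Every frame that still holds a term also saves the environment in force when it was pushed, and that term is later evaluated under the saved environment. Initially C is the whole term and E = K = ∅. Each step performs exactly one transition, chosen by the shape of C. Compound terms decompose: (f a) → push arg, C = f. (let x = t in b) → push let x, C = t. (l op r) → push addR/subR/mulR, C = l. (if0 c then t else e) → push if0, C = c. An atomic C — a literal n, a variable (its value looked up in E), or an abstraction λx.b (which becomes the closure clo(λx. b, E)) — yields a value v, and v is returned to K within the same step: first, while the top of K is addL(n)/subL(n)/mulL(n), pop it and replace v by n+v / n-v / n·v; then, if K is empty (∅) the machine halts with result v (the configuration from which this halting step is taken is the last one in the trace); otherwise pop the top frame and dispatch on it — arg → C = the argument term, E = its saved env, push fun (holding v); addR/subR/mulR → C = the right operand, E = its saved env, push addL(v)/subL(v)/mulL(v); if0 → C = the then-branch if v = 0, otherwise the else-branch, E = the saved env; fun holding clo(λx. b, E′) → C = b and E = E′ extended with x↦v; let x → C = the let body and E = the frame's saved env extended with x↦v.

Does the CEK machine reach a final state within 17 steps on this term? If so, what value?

step 0: [C=(let loop = 4 in ((λx. (x x)) (λx. (x x)))) | E=∅ | K=∅]
step 1: [C=4 | E=∅ | K=[let loop]]
step 2: [C=((λx. (x x)) (λx. (x x))) | E={loop↦4} | K=∅]
step 3: [C=(λx. (x x)) | E={loop↦4} | K=[arg]]
step 4: [C=(λx. (x x)) | E={loop↦4} | K=[fun]]
step 5: [C=(x x) | E={x↦clo(λx. (x x), {loop↦4}), loop↦4} | K=∅]
step 6: [C=x | E={x↦clo(λx. (x x), {loop↦4}), loop↦4} | K=[arg]]
step 7: [C=x | E={x↦clo(λx. (x x), {loop↦4}), loop↦4} | K=[fun]]
… configuration repeats with period 3 (steps 5–7 recur indefinitely) …

Answer: DIVERGES (no final state within 17 steps)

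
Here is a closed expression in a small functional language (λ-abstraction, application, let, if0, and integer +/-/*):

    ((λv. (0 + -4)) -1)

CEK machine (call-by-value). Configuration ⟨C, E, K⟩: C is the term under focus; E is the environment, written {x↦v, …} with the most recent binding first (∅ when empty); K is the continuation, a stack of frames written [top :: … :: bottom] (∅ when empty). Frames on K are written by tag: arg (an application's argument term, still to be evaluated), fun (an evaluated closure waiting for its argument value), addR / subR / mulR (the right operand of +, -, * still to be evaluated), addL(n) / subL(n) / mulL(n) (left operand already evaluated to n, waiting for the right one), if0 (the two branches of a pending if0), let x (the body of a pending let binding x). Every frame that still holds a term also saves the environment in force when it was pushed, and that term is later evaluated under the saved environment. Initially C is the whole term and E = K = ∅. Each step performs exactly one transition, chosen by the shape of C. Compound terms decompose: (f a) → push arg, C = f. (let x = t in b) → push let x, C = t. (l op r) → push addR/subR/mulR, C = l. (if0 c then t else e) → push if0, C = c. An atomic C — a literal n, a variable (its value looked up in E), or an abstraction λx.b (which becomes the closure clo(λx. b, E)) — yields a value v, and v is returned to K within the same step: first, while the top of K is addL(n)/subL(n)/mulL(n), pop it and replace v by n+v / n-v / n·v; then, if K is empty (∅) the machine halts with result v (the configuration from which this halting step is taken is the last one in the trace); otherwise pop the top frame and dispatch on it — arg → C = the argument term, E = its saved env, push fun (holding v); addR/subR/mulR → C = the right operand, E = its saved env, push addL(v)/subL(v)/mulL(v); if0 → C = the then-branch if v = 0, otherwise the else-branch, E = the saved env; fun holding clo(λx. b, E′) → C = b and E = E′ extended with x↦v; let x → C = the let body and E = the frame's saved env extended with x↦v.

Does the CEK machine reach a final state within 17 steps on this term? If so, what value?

[0] [C=((λv. (0 + -4)) -1) | E=∅ | K=∅]
[1] [C=(λv. (0 + -4)) | E=∅ | K=[arg]]
[2] [C=-1 | E=∅ | K=[fun]]
[3] [C=(0 + -4) | E={v↦-1} | K=∅]
[4] [C=0 | E={v↦-1} | K=[addR]]
[5] [C=-4 | E={v↦-1} | K=[addL(0)]]
→ final value -4

Answer: -4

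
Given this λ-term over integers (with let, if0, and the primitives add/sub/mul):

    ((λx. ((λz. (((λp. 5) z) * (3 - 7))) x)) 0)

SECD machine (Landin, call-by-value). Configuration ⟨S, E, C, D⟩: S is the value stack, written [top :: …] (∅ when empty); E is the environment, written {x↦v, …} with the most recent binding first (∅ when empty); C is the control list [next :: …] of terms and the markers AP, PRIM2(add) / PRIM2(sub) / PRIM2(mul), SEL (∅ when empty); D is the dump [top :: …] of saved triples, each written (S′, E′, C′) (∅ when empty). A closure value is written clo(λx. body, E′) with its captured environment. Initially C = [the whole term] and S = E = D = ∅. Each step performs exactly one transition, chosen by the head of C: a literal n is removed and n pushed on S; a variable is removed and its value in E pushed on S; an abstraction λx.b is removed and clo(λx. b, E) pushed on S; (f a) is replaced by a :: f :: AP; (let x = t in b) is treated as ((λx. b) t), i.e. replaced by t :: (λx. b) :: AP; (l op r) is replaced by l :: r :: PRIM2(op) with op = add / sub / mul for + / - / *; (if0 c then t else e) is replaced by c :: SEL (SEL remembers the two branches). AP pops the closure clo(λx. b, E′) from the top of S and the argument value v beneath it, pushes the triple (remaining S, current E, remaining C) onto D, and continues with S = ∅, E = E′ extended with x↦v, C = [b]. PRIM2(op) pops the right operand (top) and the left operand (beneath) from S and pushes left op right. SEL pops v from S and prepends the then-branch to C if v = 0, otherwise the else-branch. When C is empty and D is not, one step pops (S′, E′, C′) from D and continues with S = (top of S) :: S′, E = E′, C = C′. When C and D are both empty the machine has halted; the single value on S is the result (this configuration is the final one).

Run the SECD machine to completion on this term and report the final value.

Answer: -20

Execution trace:
[0] ⟨S=∅; E=∅; C=[((λx. ((λz. (((λp. 5) z) * (3 - 7))) x)) 0)]; D=∅⟩
[1] ⟨S=∅; E=∅; C=[0 :: (λx. ((λz. (((λp. 5) z) * (3 - 7))) x)) :: AP]; D=∅⟩
[2] ⟨S=[0]; E=∅; C=[(λx. ((λz. (((λp. 5) z) * (3 - 7))) x)) :: AP]; D=∅⟩
[3] ⟨S=[clo(λx. ((λz. (((λp. 5) z) * (3 - 7))) x), ∅) :: 0]; E=∅; C=[AP]; D=∅⟩
[4] ⟨S=∅; E={x↦0}; C=[((λz. (((λp. 5) z) * (3 - 7))) x)]; D=[(∅, ∅, ∅)]⟩
[5] ⟨S=∅; E={x↦0}; C=[x :: (λz. (((λp. 5) z) * (3 - 7))) :: AP]; D=[(∅, ∅, ∅)]⟩
[6] ⟨S=[0]; E={x↦0}; C=[(λz. (((λp. 5) z) * (3 - 7))) :: AP]; D=[(∅, ∅, ∅)]⟩
[7] ⟨S=[clo(λz. (((λp. 5) z) * (3 - 7)), {x↦0}) :: 0]; E={x↦0}; C=[AP]; D=[(∅, ∅, ∅)]⟩
[8] ⟨S=∅; E={z↦0, x↦0}; C=[(((λp. 5) z) * (3 - 7))]; D=[(∅, {x↦0}, ∅) :: (∅, ∅, ∅)]⟩
[9] ⟨S=∅; E={z↦0, x↦0}; C=[((λp. 5) z) :: (3 - 7) :: PRIM2(mul)]; D=[(∅, {x↦0}, ∅) :: (∅, ∅, ∅)]⟩
[10] ⟨S=∅; E={z↦0, x↦0}; C=[z :: (λp. 5) :: AP :: (3 - 7) :: PRIM2(mul)]; D=[(∅, {x↦0}, ∅) :: (∅, ∅, ∅)]⟩
[11] ⟨S=[0]; E={z↦0, x↦0}; C=[(λp. 5) :: AP :: (3 - 7) :: PRIM2(mul)]; D=[(∅, {x↦0}, ∅) :: (∅, ∅, ∅)]⟩
[12] ⟨S=[clo(λp. 5, {z↦0, x↦0}) :: 0]; E={z↦0, x↦0}; C=[AP :: (3 - 7) :: PRIM2(mul)]; D=[(∅, {x↦0}, ∅) :: (∅, ∅, ∅)]⟩
[13] ⟨S=∅; E={p↦0, z↦0, x↦0}; C=[5]; D=[(∅, {z↦0, x↦0}, [(3 - 7) :: PRIM2(mul)]) :: (∅, {x↦0}, ∅) :: (∅, ∅, ∅)]⟩
[14] ⟨S=[5]; E={p↦0, z↦0, x↦0}; C=∅; D=[(∅, {z↦0, x↦0}, [(3 - 7) :: PRIM2(mul)]) :: (∅, {x↦0}, ∅) :: (∅, ∅, ∅)]⟩
[15] ⟨S=[5]; E={z↦0, x↦0}; C=[(3 - 7) :: PRIM2(mul)]; D=[(∅, {x↦0}, ∅) :: (∅, ∅, ∅)]⟩
[16] ⟨S=[5]; E={z↦0, x↦0}; C=[3 :: 7 :: PRIM2(sub) :: PRIM2(mul)]; D=[(∅, {x↦0}, ∅) :: (∅, ∅, ∅)]⟩
[17] ⟨S=[3 :: 5]; E={z↦0, x↦0}; C=[7 :: PRIM2(sub) :: PRIM2(mul)]; D=[(∅, {x↦0}, ∅) :: (∅, ∅, ∅)]⟩
[18] ⟨S=[7 :: 3 :: 5]; E={z↦0, x↦0}; C=[PRIM2(sub) :: PRIM2(mul)]; D=[(∅, {x↦0}, ∅) :: (∅, ∅, ∅)]⟩
[19] ⟨S=[-4 :: 5]; E={z↦0, x↦0}; C=[PRIM2(mul)]; D=[(∅, {x↦0}, ∅) :: (∅, ∅, ∅)]⟩
[20] ⟨S=[-20]; E={z↦0, x↦0}; C=∅; D=[(∅, {x↦0}, ∅) :: (∅, ∅, ∅)]⟩
[21] ⟨S=[-20]; E={x↦0}; C=∅; D=[(∅, ∅, ∅)]⟩
[22] ⟨S=[-20]; E=∅; C=∅; D=∅⟩
→ final value -20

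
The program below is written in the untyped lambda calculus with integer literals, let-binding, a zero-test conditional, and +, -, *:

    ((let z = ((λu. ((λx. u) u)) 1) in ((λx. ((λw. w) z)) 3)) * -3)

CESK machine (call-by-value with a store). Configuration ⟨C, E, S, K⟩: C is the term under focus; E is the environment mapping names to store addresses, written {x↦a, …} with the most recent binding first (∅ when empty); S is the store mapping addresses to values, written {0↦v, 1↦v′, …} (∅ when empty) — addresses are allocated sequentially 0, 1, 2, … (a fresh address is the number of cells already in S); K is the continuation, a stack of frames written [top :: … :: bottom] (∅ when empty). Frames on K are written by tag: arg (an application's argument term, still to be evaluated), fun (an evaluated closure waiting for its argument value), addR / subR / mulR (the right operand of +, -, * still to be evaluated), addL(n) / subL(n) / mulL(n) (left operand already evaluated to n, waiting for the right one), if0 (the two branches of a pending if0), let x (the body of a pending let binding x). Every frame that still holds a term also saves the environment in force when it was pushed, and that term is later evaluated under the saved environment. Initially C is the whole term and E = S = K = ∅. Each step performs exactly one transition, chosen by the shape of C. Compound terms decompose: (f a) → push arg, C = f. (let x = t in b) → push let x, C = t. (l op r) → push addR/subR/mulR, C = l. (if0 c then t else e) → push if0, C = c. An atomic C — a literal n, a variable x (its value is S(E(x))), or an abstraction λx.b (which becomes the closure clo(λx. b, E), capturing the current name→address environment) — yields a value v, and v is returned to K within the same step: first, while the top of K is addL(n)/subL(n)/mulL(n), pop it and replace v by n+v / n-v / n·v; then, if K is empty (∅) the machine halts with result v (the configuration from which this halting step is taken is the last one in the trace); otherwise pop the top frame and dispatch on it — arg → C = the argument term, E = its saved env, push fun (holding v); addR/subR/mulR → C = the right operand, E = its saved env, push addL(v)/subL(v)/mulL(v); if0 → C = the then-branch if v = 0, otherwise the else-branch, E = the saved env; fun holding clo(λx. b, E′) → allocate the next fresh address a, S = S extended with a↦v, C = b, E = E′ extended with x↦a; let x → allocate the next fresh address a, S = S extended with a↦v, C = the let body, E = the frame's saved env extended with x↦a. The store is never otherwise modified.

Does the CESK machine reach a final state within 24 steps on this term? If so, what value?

Answer: -3

Derivation:
step 0: <C=((let z = ((λu. ((λx. u) u)) 1) in ((λx. ((λw. w) z)) 3)) * -3), E=∅, S=∅, K=∅>
step 1: <C=(let z = ((λu. ((λx. u) u)) 1) in ((λx. ((λw. w) z)) 3)), E=∅, S=∅, K=[mulR]>
step 2: <C=((λu. ((λx. u) u)) 1), E=∅, S=∅, K=[let z :: mulR]>
step 3: <C=(λu. ((λx. u) u)), E=∅, S=∅, K=[arg :: let z :: mulR]>
step 4: <C=1, E=∅, S=∅, K=[fun :: let z :: mulR]>
step 5: <C=((λx. u) u), E={u↦0}, S={0↦1}, K=[let z :: mulR]>
step 6: <C=(λx. u), E={u↦0}, S={0↦1}, K=[arg :: let z :: mulR]>
step 7: <C=u, E={u↦0}, S={0↦1}, K=[fun :: let z :: mulR]>
step 8: <C=u, E={x↦1, u↦0}, S={0↦1, 1↦1}, K=[let z :: mulR]>
step 9: <C=((λx. ((λw. w) z)) 3), E={z↦2}, S={0↦1, 1↦1, 2↦1}, K=[mulR]>
step 10: <C=(λx. ((λw. w) z)), E={z↦2}, S={0↦1, 1↦1, 2↦1}, K=[arg :: mulR]>
step 11: <C=3, E={z↦2}, S={0↦1, 1↦1, 2↦1}, K=[fun :: mulR]>
step 12: <C=((λw. w) z), E={x↦3, z↦2}, S={0↦1, 1↦1, 2↦1, 3↦3}, K=[mulR]>
step 13: <C=(λw. w), E={x↦3, z↦2}, S={0↦1, 1↦1, 2↦1, 3↦3}, K=[arg :: mulR]>
step 14: <C=z, E={x↦3, z↦2}, S={0↦1, 1↦1, 2↦1, 3↦3}, K=[fun :: mulR]>
step 15: <C=w, E={w↦4, x↦3, z↦2}, S={0↦1, 1↦1, 2↦1, 3↦3, 4↦1}, K=[mulR]>
step 16: <C=-3, E=∅, S={0↦1, 1↦1, 2↦1, 3↦3, 4↦1}, K=[mulL(1)]>
→ final value -3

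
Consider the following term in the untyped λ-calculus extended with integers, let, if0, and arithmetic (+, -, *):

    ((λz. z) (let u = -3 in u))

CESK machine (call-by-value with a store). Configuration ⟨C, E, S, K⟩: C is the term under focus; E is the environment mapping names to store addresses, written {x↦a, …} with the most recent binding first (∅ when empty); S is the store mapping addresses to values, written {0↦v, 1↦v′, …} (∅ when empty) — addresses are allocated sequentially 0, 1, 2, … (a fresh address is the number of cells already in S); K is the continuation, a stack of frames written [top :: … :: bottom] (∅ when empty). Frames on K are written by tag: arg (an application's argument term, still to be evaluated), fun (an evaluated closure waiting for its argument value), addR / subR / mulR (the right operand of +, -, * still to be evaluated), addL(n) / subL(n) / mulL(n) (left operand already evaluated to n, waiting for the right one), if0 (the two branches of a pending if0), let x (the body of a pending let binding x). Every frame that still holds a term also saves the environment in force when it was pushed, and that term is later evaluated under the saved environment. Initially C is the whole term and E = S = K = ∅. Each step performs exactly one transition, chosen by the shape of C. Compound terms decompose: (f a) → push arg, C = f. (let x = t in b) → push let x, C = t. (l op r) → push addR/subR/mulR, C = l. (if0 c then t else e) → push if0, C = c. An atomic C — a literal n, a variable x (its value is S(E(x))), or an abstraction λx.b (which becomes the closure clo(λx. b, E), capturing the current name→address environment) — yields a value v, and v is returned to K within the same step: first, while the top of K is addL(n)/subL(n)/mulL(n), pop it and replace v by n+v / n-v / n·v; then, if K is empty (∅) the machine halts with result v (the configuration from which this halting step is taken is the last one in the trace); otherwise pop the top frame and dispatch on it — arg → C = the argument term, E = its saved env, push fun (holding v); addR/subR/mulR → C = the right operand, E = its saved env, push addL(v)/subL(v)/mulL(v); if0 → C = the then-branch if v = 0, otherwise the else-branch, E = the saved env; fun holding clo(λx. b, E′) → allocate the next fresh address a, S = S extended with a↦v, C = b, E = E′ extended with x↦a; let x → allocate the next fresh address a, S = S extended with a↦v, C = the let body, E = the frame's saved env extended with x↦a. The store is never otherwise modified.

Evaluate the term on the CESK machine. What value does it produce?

step 0: ⟨C=((λz. z) (let u = -3 in u)); E=∅; S=∅; K=∅⟩
step 1: ⟨C=(λz. z); E=∅; S=∅; K=[arg]⟩
step 2: ⟨C=(let u = -3 in u); E=∅; S=∅; K=[fun]⟩
step 3: ⟨C=-3; E=∅; S=∅; K=[let u :: fun]⟩
step 4: ⟨C=u; E={u↦0}; S={0↦-3}; K=[fun]⟩
step 5: ⟨C=z; E={z↦1}; S={0↦-3, 1↦-3}; K=∅⟩
→ final value -3

Answer: -3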